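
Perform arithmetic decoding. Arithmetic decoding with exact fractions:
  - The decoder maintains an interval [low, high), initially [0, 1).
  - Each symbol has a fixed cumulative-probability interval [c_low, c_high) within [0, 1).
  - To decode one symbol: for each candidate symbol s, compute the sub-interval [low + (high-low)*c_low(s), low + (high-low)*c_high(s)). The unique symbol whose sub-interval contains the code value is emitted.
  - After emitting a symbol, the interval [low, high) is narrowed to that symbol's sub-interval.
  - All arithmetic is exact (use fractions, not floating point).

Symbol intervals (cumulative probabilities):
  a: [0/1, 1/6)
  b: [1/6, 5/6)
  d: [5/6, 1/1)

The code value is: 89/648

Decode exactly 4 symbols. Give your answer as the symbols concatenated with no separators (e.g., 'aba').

Answer: abdd

Derivation:
Step 1: interval [0/1, 1/1), width = 1/1 - 0/1 = 1/1
  'a': [0/1 + 1/1*0/1, 0/1 + 1/1*1/6) = [0/1, 1/6) <- contains code 89/648
  'b': [0/1 + 1/1*1/6, 0/1 + 1/1*5/6) = [1/6, 5/6)
  'd': [0/1 + 1/1*5/6, 0/1 + 1/1*1/1) = [5/6, 1/1)
  emit 'a', narrow to [0/1, 1/6)
Step 2: interval [0/1, 1/6), width = 1/6 - 0/1 = 1/6
  'a': [0/1 + 1/6*0/1, 0/1 + 1/6*1/6) = [0/1, 1/36)
  'b': [0/1 + 1/6*1/6, 0/1 + 1/6*5/6) = [1/36, 5/36) <- contains code 89/648
  'd': [0/1 + 1/6*5/6, 0/1 + 1/6*1/1) = [5/36, 1/6)
  emit 'b', narrow to [1/36, 5/36)
Step 3: interval [1/36, 5/36), width = 5/36 - 1/36 = 1/9
  'a': [1/36 + 1/9*0/1, 1/36 + 1/9*1/6) = [1/36, 5/108)
  'b': [1/36 + 1/9*1/6, 1/36 + 1/9*5/6) = [5/108, 13/108)
  'd': [1/36 + 1/9*5/6, 1/36 + 1/9*1/1) = [13/108, 5/36) <- contains code 89/648
  emit 'd', narrow to [13/108, 5/36)
Step 4: interval [13/108, 5/36), width = 5/36 - 13/108 = 1/54
  'a': [13/108 + 1/54*0/1, 13/108 + 1/54*1/6) = [13/108, 10/81)
  'b': [13/108 + 1/54*1/6, 13/108 + 1/54*5/6) = [10/81, 11/81)
  'd': [13/108 + 1/54*5/6, 13/108 + 1/54*1/1) = [11/81, 5/36) <- contains code 89/648
  emit 'd', narrow to [11/81, 5/36)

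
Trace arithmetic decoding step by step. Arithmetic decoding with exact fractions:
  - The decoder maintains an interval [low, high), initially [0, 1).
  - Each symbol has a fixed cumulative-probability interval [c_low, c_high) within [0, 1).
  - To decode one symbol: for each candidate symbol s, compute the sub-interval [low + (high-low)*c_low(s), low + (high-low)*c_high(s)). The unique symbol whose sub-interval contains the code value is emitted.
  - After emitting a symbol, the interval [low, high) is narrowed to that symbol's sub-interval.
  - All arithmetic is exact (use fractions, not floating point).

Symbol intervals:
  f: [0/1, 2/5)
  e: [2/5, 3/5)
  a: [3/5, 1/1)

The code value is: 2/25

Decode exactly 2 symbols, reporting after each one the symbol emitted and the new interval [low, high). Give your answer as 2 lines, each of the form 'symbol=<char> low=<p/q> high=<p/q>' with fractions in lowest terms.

Answer: symbol=f low=0/1 high=2/5
symbol=f low=0/1 high=4/25

Derivation:
Step 1: interval [0/1, 1/1), width = 1/1 - 0/1 = 1/1
  'f': [0/1 + 1/1*0/1, 0/1 + 1/1*2/5) = [0/1, 2/5) <- contains code 2/25
  'e': [0/1 + 1/1*2/5, 0/1 + 1/1*3/5) = [2/5, 3/5)
  'a': [0/1 + 1/1*3/5, 0/1 + 1/1*1/1) = [3/5, 1/1)
  emit 'f', narrow to [0/1, 2/5)
Step 2: interval [0/1, 2/5), width = 2/5 - 0/1 = 2/5
  'f': [0/1 + 2/5*0/1, 0/1 + 2/5*2/5) = [0/1, 4/25) <- contains code 2/25
  'e': [0/1 + 2/5*2/5, 0/1 + 2/5*3/5) = [4/25, 6/25)
  'a': [0/1 + 2/5*3/5, 0/1 + 2/5*1/1) = [6/25, 2/5)
  emit 'f', narrow to [0/1, 4/25)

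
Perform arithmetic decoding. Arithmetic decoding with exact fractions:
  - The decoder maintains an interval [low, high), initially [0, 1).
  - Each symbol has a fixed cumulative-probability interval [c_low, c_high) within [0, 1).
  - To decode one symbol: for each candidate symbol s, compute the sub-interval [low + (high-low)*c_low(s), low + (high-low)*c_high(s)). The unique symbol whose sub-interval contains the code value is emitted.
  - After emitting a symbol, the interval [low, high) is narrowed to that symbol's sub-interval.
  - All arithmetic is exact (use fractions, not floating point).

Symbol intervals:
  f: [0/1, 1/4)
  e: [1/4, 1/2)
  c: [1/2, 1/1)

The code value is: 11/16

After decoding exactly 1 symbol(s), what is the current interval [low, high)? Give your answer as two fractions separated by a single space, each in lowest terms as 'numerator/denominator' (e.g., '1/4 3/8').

Answer: 1/2 1/1

Derivation:
Step 1: interval [0/1, 1/1), width = 1/1 - 0/1 = 1/1
  'f': [0/1 + 1/1*0/1, 0/1 + 1/1*1/4) = [0/1, 1/4)
  'e': [0/1 + 1/1*1/4, 0/1 + 1/1*1/2) = [1/4, 1/2)
  'c': [0/1 + 1/1*1/2, 0/1 + 1/1*1/1) = [1/2, 1/1) <- contains code 11/16
  emit 'c', narrow to [1/2, 1/1)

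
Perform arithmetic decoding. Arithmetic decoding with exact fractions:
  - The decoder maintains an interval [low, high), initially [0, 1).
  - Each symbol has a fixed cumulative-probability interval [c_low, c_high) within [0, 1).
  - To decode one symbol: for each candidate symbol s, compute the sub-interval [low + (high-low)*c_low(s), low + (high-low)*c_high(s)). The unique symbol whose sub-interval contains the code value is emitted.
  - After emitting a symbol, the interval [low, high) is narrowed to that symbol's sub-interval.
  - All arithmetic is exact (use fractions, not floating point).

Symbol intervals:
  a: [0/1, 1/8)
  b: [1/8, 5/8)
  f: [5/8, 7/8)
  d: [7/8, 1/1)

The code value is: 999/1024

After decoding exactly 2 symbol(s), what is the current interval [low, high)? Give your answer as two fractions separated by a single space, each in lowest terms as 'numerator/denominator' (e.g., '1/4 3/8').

Step 1: interval [0/1, 1/1), width = 1/1 - 0/1 = 1/1
  'a': [0/1 + 1/1*0/1, 0/1 + 1/1*1/8) = [0/1, 1/8)
  'b': [0/1 + 1/1*1/8, 0/1 + 1/1*5/8) = [1/8, 5/8)
  'f': [0/1 + 1/1*5/8, 0/1 + 1/1*7/8) = [5/8, 7/8)
  'd': [0/1 + 1/1*7/8, 0/1 + 1/1*1/1) = [7/8, 1/1) <- contains code 999/1024
  emit 'd', narrow to [7/8, 1/1)
Step 2: interval [7/8, 1/1), width = 1/1 - 7/8 = 1/8
  'a': [7/8 + 1/8*0/1, 7/8 + 1/8*1/8) = [7/8, 57/64)
  'b': [7/8 + 1/8*1/8, 7/8 + 1/8*5/8) = [57/64, 61/64)
  'f': [7/8 + 1/8*5/8, 7/8 + 1/8*7/8) = [61/64, 63/64) <- contains code 999/1024
  'd': [7/8 + 1/8*7/8, 7/8 + 1/8*1/1) = [63/64, 1/1)
  emit 'f', narrow to [61/64, 63/64)

Answer: 61/64 63/64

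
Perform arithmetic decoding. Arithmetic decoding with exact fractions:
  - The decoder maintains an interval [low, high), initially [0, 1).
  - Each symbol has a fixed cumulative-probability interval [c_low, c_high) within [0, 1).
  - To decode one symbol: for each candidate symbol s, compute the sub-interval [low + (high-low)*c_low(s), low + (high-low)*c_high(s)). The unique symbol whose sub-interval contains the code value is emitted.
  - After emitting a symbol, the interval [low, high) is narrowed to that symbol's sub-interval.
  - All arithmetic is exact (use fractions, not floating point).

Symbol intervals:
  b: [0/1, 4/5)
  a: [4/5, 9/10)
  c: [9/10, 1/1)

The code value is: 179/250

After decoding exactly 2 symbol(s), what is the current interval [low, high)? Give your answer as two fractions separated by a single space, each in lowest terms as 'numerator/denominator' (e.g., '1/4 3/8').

Step 1: interval [0/1, 1/1), width = 1/1 - 0/1 = 1/1
  'b': [0/1 + 1/1*0/1, 0/1 + 1/1*4/5) = [0/1, 4/5) <- contains code 179/250
  'a': [0/1 + 1/1*4/5, 0/1 + 1/1*9/10) = [4/5, 9/10)
  'c': [0/1 + 1/1*9/10, 0/1 + 1/1*1/1) = [9/10, 1/1)
  emit 'b', narrow to [0/1, 4/5)
Step 2: interval [0/1, 4/5), width = 4/5 - 0/1 = 4/5
  'b': [0/1 + 4/5*0/1, 0/1 + 4/5*4/5) = [0/1, 16/25)
  'a': [0/1 + 4/5*4/5, 0/1 + 4/5*9/10) = [16/25, 18/25) <- contains code 179/250
  'c': [0/1 + 4/5*9/10, 0/1 + 4/5*1/1) = [18/25, 4/5)
  emit 'a', narrow to [16/25, 18/25)

Answer: 16/25 18/25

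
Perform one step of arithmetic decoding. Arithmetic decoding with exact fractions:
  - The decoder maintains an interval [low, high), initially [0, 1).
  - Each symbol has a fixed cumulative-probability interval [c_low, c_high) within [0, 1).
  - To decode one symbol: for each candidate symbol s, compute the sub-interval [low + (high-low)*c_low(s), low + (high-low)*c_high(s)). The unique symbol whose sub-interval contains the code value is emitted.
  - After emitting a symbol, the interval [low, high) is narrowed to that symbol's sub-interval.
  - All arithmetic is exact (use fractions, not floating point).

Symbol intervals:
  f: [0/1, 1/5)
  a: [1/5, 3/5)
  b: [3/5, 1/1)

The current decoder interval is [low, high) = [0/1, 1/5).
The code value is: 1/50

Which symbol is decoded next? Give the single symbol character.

Interval width = high − low = 1/5 − 0/1 = 1/5
Scaled code = (code − low) / width = (1/50 − 0/1) / 1/5 = 1/10
  f: [0/1, 1/5) ← scaled code falls here ✓
  a: [1/5, 3/5) 
  b: [3/5, 1/1) 

Answer: f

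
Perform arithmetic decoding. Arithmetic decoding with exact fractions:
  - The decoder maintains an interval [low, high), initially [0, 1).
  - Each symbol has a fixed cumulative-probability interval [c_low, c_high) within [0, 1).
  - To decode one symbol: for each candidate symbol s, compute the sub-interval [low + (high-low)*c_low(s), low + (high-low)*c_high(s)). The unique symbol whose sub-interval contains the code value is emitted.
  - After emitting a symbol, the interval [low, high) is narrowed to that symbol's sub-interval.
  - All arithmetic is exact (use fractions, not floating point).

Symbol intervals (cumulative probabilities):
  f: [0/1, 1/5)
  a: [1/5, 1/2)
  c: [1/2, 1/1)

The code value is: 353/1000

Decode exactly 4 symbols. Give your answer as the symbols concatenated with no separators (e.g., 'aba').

Step 1: interval [0/1, 1/1), width = 1/1 - 0/1 = 1/1
  'f': [0/1 + 1/1*0/1, 0/1 + 1/1*1/5) = [0/1, 1/5)
  'a': [0/1 + 1/1*1/5, 0/1 + 1/1*1/2) = [1/5, 1/2) <- contains code 353/1000
  'c': [0/1 + 1/1*1/2, 0/1 + 1/1*1/1) = [1/2, 1/1)
  emit 'a', narrow to [1/5, 1/2)
Step 2: interval [1/5, 1/2), width = 1/2 - 1/5 = 3/10
  'f': [1/5 + 3/10*0/1, 1/5 + 3/10*1/5) = [1/5, 13/50)
  'a': [1/5 + 3/10*1/5, 1/5 + 3/10*1/2) = [13/50, 7/20)
  'c': [1/5 + 3/10*1/2, 1/5 + 3/10*1/1) = [7/20, 1/2) <- contains code 353/1000
  emit 'c', narrow to [7/20, 1/2)
Step 3: interval [7/20, 1/2), width = 1/2 - 7/20 = 3/20
  'f': [7/20 + 3/20*0/1, 7/20 + 3/20*1/5) = [7/20, 19/50) <- contains code 353/1000
  'a': [7/20 + 3/20*1/5, 7/20 + 3/20*1/2) = [19/50, 17/40)
  'c': [7/20 + 3/20*1/2, 7/20 + 3/20*1/1) = [17/40, 1/2)
  emit 'f', narrow to [7/20, 19/50)
Step 4: interval [7/20, 19/50), width = 19/50 - 7/20 = 3/100
  'f': [7/20 + 3/100*0/1, 7/20 + 3/100*1/5) = [7/20, 89/250) <- contains code 353/1000
  'a': [7/20 + 3/100*1/5, 7/20 + 3/100*1/2) = [89/250, 73/200)
  'c': [7/20 + 3/100*1/2, 7/20 + 3/100*1/1) = [73/200, 19/50)
  emit 'f', narrow to [7/20, 89/250)

Answer: acff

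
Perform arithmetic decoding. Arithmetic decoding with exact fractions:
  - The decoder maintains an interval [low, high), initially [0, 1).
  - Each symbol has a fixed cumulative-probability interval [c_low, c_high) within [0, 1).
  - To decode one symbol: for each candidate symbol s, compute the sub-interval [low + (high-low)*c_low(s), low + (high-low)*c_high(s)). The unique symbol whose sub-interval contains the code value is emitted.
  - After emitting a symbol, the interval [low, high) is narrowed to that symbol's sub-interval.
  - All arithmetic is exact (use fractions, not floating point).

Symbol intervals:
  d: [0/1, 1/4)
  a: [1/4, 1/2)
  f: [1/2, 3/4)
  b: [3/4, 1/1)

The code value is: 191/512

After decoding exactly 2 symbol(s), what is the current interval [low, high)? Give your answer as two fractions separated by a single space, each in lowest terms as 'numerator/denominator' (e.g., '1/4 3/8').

Answer: 5/16 3/8

Derivation:
Step 1: interval [0/1, 1/1), width = 1/1 - 0/1 = 1/1
  'd': [0/1 + 1/1*0/1, 0/1 + 1/1*1/4) = [0/1, 1/4)
  'a': [0/1 + 1/1*1/4, 0/1 + 1/1*1/2) = [1/4, 1/2) <- contains code 191/512
  'f': [0/1 + 1/1*1/2, 0/1 + 1/1*3/4) = [1/2, 3/4)
  'b': [0/1 + 1/1*3/4, 0/1 + 1/1*1/1) = [3/4, 1/1)
  emit 'a', narrow to [1/4, 1/2)
Step 2: interval [1/4, 1/2), width = 1/2 - 1/4 = 1/4
  'd': [1/4 + 1/4*0/1, 1/4 + 1/4*1/4) = [1/4, 5/16)
  'a': [1/4 + 1/4*1/4, 1/4 + 1/4*1/2) = [5/16, 3/8) <- contains code 191/512
  'f': [1/4 + 1/4*1/2, 1/4 + 1/4*3/4) = [3/8, 7/16)
  'b': [1/4 + 1/4*3/4, 1/4 + 1/4*1/1) = [7/16, 1/2)
  emit 'a', narrow to [5/16, 3/8)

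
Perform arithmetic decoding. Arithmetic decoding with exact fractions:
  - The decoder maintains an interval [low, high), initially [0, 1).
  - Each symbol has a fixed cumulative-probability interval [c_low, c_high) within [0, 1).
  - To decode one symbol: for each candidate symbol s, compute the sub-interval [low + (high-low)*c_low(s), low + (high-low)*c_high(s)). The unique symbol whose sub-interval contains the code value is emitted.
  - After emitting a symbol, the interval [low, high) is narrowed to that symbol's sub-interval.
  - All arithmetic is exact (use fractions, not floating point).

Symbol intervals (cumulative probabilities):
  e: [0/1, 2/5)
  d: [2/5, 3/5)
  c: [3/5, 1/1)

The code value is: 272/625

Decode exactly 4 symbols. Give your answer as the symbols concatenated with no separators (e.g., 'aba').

Step 1: interval [0/1, 1/1), width = 1/1 - 0/1 = 1/1
  'e': [0/1 + 1/1*0/1, 0/1 + 1/1*2/5) = [0/1, 2/5)
  'd': [0/1 + 1/1*2/5, 0/1 + 1/1*3/5) = [2/5, 3/5) <- contains code 272/625
  'c': [0/1 + 1/1*3/5, 0/1 + 1/1*1/1) = [3/5, 1/1)
  emit 'd', narrow to [2/5, 3/5)
Step 2: interval [2/5, 3/5), width = 3/5 - 2/5 = 1/5
  'e': [2/5 + 1/5*0/1, 2/5 + 1/5*2/5) = [2/5, 12/25) <- contains code 272/625
  'd': [2/5 + 1/5*2/5, 2/5 + 1/5*3/5) = [12/25, 13/25)
  'c': [2/5 + 1/5*3/5, 2/5 + 1/5*1/1) = [13/25, 3/5)
  emit 'e', narrow to [2/5, 12/25)
Step 3: interval [2/5, 12/25), width = 12/25 - 2/5 = 2/25
  'e': [2/5 + 2/25*0/1, 2/5 + 2/25*2/5) = [2/5, 54/125)
  'd': [2/5 + 2/25*2/5, 2/5 + 2/25*3/5) = [54/125, 56/125) <- contains code 272/625
  'c': [2/5 + 2/25*3/5, 2/5 + 2/25*1/1) = [56/125, 12/25)
  emit 'd', narrow to [54/125, 56/125)
Step 4: interval [54/125, 56/125), width = 56/125 - 54/125 = 2/125
  'e': [54/125 + 2/125*0/1, 54/125 + 2/125*2/5) = [54/125, 274/625) <- contains code 272/625
  'd': [54/125 + 2/125*2/5, 54/125 + 2/125*3/5) = [274/625, 276/625)
  'c': [54/125 + 2/125*3/5, 54/125 + 2/125*1/1) = [276/625, 56/125)
  emit 'e', narrow to [54/125, 274/625)

Answer: dede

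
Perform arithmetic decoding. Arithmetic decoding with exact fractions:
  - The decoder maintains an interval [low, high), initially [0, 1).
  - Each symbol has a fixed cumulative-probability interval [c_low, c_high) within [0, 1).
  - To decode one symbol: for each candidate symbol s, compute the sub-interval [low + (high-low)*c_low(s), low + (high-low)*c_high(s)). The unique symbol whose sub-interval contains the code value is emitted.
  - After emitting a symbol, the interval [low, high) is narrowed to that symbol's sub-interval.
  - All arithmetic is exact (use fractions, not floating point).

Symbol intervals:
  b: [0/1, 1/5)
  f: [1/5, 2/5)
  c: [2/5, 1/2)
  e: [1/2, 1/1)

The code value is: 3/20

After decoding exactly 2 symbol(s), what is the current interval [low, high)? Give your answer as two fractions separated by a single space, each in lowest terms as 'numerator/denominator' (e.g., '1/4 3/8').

Step 1: interval [0/1, 1/1), width = 1/1 - 0/1 = 1/1
  'b': [0/1 + 1/1*0/1, 0/1 + 1/1*1/5) = [0/1, 1/5) <- contains code 3/20
  'f': [0/1 + 1/1*1/5, 0/1 + 1/1*2/5) = [1/5, 2/5)
  'c': [0/1 + 1/1*2/5, 0/1 + 1/1*1/2) = [2/5, 1/2)
  'e': [0/1 + 1/1*1/2, 0/1 + 1/1*1/1) = [1/2, 1/1)
  emit 'b', narrow to [0/1, 1/5)
Step 2: interval [0/1, 1/5), width = 1/5 - 0/1 = 1/5
  'b': [0/1 + 1/5*0/1, 0/1 + 1/5*1/5) = [0/1, 1/25)
  'f': [0/1 + 1/5*1/5, 0/1 + 1/5*2/5) = [1/25, 2/25)
  'c': [0/1 + 1/5*2/5, 0/1 + 1/5*1/2) = [2/25, 1/10)
  'e': [0/1 + 1/5*1/2, 0/1 + 1/5*1/1) = [1/10, 1/5) <- contains code 3/20
  emit 'e', narrow to [1/10, 1/5)

Answer: 1/10 1/5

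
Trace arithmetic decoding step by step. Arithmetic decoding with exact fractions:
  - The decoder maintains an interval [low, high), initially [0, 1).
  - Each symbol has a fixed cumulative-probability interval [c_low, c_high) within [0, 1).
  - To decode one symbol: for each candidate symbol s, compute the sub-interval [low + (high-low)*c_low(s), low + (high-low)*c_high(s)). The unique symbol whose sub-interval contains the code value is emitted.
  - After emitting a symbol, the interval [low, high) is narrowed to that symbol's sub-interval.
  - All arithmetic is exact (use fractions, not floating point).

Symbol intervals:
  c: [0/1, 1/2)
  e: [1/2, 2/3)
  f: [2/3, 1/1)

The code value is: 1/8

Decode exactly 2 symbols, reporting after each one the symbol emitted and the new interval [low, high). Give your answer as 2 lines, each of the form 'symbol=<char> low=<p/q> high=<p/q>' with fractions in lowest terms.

Step 1: interval [0/1, 1/1), width = 1/1 - 0/1 = 1/1
  'c': [0/1 + 1/1*0/1, 0/1 + 1/1*1/2) = [0/1, 1/2) <- contains code 1/8
  'e': [0/1 + 1/1*1/2, 0/1 + 1/1*2/3) = [1/2, 2/3)
  'f': [0/1 + 1/1*2/3, 0/1 + 1/1*1/1) = [2/3, 1/1)
  emit 'c', narrow to [0/1, 1/2)
Step 2: interval [0/1, 1/2), width = 1/2 - 0/1 = 1/2
  'c': [0/1 + 1/2*0/1, 0/1 + 1/2*1/2) = [0/1, 1/4) <- contains code 1/8
  'e': [0/1 + 1/2*1/2, 0/1 + 1/2*2/3) = [1/4, 1/3)
  'f': [0/1 + 1/2*2/3, 0/1 + 1/2*1/1) = [1/3, 1/2)
  emit 'c', narrow to [0/1, 1/4)

Answer: symbol=c low=0/1 high=1/2
symbol=c low=0/1 high=1/4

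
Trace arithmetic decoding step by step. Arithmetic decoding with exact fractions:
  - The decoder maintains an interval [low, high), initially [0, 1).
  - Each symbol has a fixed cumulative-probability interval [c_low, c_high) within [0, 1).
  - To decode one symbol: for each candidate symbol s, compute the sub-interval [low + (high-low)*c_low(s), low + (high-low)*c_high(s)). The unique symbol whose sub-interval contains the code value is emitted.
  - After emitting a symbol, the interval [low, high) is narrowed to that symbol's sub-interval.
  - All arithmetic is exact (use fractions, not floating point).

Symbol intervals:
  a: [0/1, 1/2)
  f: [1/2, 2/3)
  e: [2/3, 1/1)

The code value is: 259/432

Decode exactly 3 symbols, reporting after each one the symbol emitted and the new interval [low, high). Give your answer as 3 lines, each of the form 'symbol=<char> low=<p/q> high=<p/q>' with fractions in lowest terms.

Step 1: interval [0/1, 1/1), width = 1/1 - 0/1 = 1/1
  'a': [0/1 + 1/1*0/1, 0/1 + 1/1*1/2) = [0/1, 1/2)
  'f': [0/1 + 1/1*1/2, 0/1 + 1/1*2/3) = [1/2, 2/3) <- contains code 259/432
  'e': [0/1 + 1/1*2/3, 0/1 + 1/1*1/1) = [2/3, 1/1)
  emit 'f', narrow to [1/2, 2/3)
Step 2: interval [1/2, 2/3), width = 2/3 - 1/2 = 1/6
  'a': [1/2 + 1/6*0/1, 1/2 + 1/6*1/2) = [1/2, 7/12)
  'f': [1/2 + 1/6*1/2, 1/2 + 1/6*2/3) = [7/12, 11/18) <- contains code 259/432
  'e': [1/2 + 1/6*2/3, 1/2 + 1/6*1/1) = [11/18, 2/3)
  emit 'f', narrow to [7/12, 11/18)
Step 3: interval [7/12, 11/18), width = 11/18 - 7/12 = 1/36
  'a': [7/12 + 1/36*0/1, 7/12 + 1/36*1/2) = [7/12, 43/72)
  'f': [7/12 + 1/36*1/2, 7/12 + 1/36*2/3) = [43/72, 65/108) <- contains code 259/432
  'e': [7/12 + 1/36*2/3, 7/12 + 1/36*1/1) = [65/108, 11/18)
  emit 'f', narrow to [43/72, 65/108)

Answer: symbol=f low=1/2 high=2/3
symbol=f low=7/12 high=11/18
symbol=f low=43/72 high=65/108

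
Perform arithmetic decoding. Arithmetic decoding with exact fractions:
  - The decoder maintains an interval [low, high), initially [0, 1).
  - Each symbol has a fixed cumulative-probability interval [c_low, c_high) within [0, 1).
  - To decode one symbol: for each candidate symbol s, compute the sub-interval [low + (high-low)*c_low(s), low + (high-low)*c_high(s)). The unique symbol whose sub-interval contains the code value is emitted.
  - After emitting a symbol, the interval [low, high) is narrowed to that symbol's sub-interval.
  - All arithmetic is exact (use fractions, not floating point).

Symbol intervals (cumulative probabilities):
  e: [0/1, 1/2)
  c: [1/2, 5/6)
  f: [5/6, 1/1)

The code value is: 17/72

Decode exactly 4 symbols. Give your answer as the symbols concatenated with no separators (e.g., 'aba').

Answer: eefc

Derivation:
Step 1: interval [0/1, 1/1), width = 1/1 - 0/1 = 1/1
  'e': [0/1 + 1/1*0/1, 0/1 + 1/1*1/2) = [0/1, 1/2) <- contains code 17/72
  'c': [0/1 + 1/1*1/2, 0/1 + 1/1*5/6) = [1/2, 5/6)
  'f': [0/1 + 1/1*5/6, 0/1 + 1/1*1/1) = [5/6, 1/1)
  emit 'e', narrow to [0/1, 1/2)
Step 2: interval [0/1, 1/2), width = 1/2 - 0/1 = 1/2
  'e': [0/1 + 1/2*0/1, 0/1 + 1/2*1/2) = [0/1, 1/4) <- contains code 17/72
  'c': [0/1 + 1/2*1/2, 0/1 + 1/2*5/6) = [1/4, 5/12)
  'f': [0/1 + 1/2*5/6, 0/1 + 1/2*1/1) = [5/12, 1/2)
  emit 'e', narrow to [0/1, 1/4)
Step 3: interval [0/1, 1/4), width = 1/4 - 0/1 = 1/4
  'e': [0/1 + 1/4*0/1, 0/1 + 1/4*1/2) = [0/1, 1/8)
  'c': [0/1 + 1/4*1/2, 0/1 + 1/4*5/6) = [1/8, 5/24)
  'f': [0/1 + 1/4*5/6, 0/1 + 1/4*1/1) = [5/24, 1/4) <- contains code 17/72
  emit 'f', narrow to [5/24, 1/4)
Step 4: interval [5/24, 1/4), width = 1/4 - 5/24 = 1/24
  'e': [5/24 + 1/24*0/1, 5/24 + 1/24*1/2) = [5/24, 11/48)
  'c': [5/24 + 1/24*1/2, 5/24 + 1/24*5/6) = [11/48, 35/144) <- contains code 17/72
  'f': [5/24 + 1/24*5/6, 5/24 + 1/24*1/1) = [35/144, 1/4)
  emit 'c', narrow to [11/48, 35/144)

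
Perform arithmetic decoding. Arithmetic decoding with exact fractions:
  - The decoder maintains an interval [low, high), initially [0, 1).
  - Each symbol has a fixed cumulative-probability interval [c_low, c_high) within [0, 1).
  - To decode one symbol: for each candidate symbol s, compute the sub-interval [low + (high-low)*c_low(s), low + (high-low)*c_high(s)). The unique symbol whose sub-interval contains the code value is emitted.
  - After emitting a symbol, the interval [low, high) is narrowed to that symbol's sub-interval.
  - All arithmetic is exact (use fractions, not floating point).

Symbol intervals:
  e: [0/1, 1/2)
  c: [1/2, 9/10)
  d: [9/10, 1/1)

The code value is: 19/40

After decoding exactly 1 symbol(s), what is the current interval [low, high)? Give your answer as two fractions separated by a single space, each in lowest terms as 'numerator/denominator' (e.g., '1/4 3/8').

Step 1: interval [0/1, 1/1), width = 1/1 - 0/1 = 1/1
  'e': [0/1 + 1/1*0/1, 0/1 + 1/1*1/2) = [0/1, 1/2) <- contains code 19/40
  'c': [0/1 + 1/1*1/2, 0/1 + 1/1*9/10) = [1/2, 9/10)
  'd': [0/1 + 1/1*9/10, 0/1 + 1/1*1/1) = [9/10, 1/1)
  emit 'e', narrow to [0/1, 1/2)

Answer: 0/1 1/2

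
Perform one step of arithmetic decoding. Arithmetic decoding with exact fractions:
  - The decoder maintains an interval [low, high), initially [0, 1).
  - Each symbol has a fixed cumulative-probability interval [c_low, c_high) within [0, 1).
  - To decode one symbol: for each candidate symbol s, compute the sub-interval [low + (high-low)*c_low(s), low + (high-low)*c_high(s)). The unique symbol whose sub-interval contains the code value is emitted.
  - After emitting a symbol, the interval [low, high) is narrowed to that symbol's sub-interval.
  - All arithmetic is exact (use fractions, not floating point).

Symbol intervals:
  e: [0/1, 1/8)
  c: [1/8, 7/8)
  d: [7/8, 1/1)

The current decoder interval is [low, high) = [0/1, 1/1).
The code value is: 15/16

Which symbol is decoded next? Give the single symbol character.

Interval width = high − low = 1/1 − 0/1 = 1/1
Scaled code = (code − low) / width = (15/16 − 0/1) / 1/1 = 15/16
  e: [0/1, 1/8) 
  c: [1/8, 7/8) 
  d: [7/8, 1/1) ← scaled code falls here ✓

Answer: d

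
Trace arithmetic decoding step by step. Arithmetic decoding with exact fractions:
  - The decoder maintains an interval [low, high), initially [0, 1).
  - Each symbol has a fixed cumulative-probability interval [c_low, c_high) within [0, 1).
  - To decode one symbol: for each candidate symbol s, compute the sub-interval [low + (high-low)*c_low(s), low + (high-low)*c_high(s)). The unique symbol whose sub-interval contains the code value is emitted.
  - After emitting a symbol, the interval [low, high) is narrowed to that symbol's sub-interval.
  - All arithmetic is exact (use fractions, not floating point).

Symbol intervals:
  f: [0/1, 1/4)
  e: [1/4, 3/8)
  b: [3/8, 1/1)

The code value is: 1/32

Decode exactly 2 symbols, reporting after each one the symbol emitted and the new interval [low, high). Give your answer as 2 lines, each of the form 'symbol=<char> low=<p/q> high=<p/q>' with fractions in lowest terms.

Answer: symbol=f low=0/1 high=1/4
symbol=f low=0/1 high=1/16

Derivation:
Step 1: interval [0/1, 1/1), width = 1/1 - 0/1 = 1/1
  'f': [0/1 + 1/1*0/1, 0/1 + 1/1*1/4) = [0/1, 1/4) <- contains code 1/32
  'e': [0/1 + 1/1*1/4, 0/1 + 1/1*3/8) = [1/4, 3/8)
  'b': [0/1 + 1/1*3/8, 0/1 + 1/1*1/1) = [3/8, 1/1)
  emit 'f', narrow to [0/1, 1/4)
Step 2: interval [0/1, 1/4), width = 1/4 - 0/1 = 1/4
  'f': [0/1 + 1/4*0/1, 0/1 + 1/4*1/4) = [0/1, 1/16) <- contains code 1/32
  'e': [0/1 + 1/4*1/4, 0/1 + 1/4*3/8) = [1/16, 3/32)
  'b': [0/1 + 1/4*3/8, 0/1 + 1/4*1/1) = [3/32, 1/4)
  emit 'f', narrow to [0/1, 1/16)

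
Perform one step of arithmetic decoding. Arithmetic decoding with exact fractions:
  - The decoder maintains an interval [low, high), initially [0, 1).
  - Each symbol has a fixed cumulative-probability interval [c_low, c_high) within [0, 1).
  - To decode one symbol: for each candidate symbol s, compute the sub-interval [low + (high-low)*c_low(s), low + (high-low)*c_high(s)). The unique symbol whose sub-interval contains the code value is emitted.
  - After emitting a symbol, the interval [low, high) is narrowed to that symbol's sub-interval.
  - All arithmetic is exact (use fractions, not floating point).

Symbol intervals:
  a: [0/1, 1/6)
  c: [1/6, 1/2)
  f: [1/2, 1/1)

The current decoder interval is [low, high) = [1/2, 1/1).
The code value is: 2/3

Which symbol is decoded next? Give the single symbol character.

Interval width = high − low = 1/1 − 1/2 = 1/2
Scaled code = (code − low) / width = (2/3 − 1/2) / 1/2 = 1/3
  a: [0/1, 1/6) 
  c: [1/6, 1/2) ← scaled code falls here ✓
  f: [1/2, 1/1) 

Answer: c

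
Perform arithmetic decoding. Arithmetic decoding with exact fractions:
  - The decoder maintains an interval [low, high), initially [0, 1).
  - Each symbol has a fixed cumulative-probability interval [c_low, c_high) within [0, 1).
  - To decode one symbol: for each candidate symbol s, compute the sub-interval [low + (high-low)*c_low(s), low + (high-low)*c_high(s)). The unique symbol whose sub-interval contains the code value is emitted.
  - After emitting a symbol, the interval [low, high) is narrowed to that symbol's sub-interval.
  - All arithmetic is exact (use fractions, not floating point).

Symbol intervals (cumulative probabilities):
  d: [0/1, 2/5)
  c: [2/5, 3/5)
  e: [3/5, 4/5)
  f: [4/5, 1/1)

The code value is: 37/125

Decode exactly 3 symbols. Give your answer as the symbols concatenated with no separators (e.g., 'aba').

Answer: dee

Derivation:
Step 1: interval [0/1, 1/1), width = 1/1 - 0/1 = 1/1
  'd': [0/1 + 1/1*0/1, 0/1 + 1/1*2/5) = [0/1, 2/5) <- contains code 37/125
  'c': [0/1 + 1/1*2/5, 0/1 + 1/1*3/5) = [2/5, 3/5)
  'e': [0/1 + 1/1*3/5, 0/1 + 1/1*4/5) = [3/5, 4/5)
  'f': [0/1 + 1/1*4/5, 0/1 + 1/1*1/1) = [4/5, 1/1)
  emit 'd', narrow to [0/1, 2/5)
Step 2: interval [0/1, 2/5), width = 2/5 - 0/1 = 2/5
  'd': [0/1 + 2/5*0/1, 0/1 + 2/5*2/5) = [0/1, 4/25)
  'c': [0/1 + 2/5*2/5, 0/1 + 2/5*3/5) = [4/25, 6/25)
  'e': [0/1 + 2/5*3/5, 0/1 + 2/5*4/5) = [6/25, 8/25) <- contains code 37/125
  'f': [0/1 + 2/5*4/5, 0/1 + 2/5*1/1) = [8/25, 2/5)
  emit 'e', narrow to [6/25, 8/25)
Step 3: interval [6/25, 8/25), width = 8/25 - 6/25 = 2/25
  'd': [6/25 + 2/25*0/1, 6/25 + 2/25*2/5) = [6/25, 34/125)
  'c': [6/25 + 2/25*2/5, 6/25 + 2/25*3/5) = [34/125, 36/125)
  'e': [6/25 + 2/25*3/5, 6/25 + 2/25*4/5) = [36/125, 38/125) <- contains code 37/125
  'f': [6/25 + 2/25*4/5, 6/25 + 2/25*1/1) = [38/125, 8/25)
  emit 'e', narrow to [36/125, 38/125)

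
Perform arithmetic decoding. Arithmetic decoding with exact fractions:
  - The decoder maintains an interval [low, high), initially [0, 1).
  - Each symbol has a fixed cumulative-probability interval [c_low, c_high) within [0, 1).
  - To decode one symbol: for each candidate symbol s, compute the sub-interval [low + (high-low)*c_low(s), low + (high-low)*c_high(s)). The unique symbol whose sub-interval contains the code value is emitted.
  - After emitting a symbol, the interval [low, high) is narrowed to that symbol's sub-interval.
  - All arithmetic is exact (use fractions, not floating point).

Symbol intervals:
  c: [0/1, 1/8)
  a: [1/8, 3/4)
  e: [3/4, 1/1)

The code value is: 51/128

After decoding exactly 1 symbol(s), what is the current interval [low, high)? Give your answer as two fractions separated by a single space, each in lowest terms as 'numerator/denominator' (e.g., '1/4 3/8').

Answer: 1/8 3/4

Derivation:
Step 1: interval [0/1, 1/1), width = 1/1 - 0/1 = 1/1
  'c': [0/1 + 1/1*0/1, 0/1 + 1/1*1/8) = [0/1, 1/8)
  'a': [0/1 + 1/1*1/8, 0/1 + 1/1*3/4) = [1/8, 3/4) <- contains code 51/128
  'e': [0/1 + 1/1*3/4, 0/1 + 1/1*1/1) = [3/4, 1/1)
  emit 'a', narrow to [1/8, 3/4)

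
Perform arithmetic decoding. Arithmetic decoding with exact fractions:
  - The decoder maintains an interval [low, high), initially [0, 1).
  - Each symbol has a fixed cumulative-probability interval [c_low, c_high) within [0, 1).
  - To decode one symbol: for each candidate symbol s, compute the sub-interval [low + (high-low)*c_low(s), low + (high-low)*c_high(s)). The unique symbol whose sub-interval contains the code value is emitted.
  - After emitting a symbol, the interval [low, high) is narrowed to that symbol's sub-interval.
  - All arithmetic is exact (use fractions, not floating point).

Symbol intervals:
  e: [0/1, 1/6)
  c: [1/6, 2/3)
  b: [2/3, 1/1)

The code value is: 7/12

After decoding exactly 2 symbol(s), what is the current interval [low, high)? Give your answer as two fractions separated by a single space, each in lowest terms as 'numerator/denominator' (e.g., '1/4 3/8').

Step 1: interval [0/1, 1/1), width = 1/1 - 0/1 = 1/1
  'e': [0/1 + 1/1*0/1, 0/1 + 1/1*1/6) = [0/1, 1/6)
  'c': [0/1 + 1/1*1/6, 0/1 + 1/1*2/3) = [1/6, 2/3) <- contains code 7/12
  'b': [0/1 + 1/1*2/3, 0/1 + 1/1*1/1) = [2/3, 1/1)
  emit 'c', narrow to [1/6, 2/3)
Step 2: interval [1/6, 2/3), width = 2/3 - 1/6 = 1/2
  'e': [1/6 + 1/2*0/1, 1/6 + 1/2*1/6) = [1/6, 1/4)
  'c': [1/6 + 1/2*1/6, 1/6 + 1/2*2/3) = [1/4, 1/2)
  'b': [1/6 + 1/2*2/3, 1/6 + 1/2*1/1) = [1/2, 2/3) <- contains code 7/12
  emit 'b', narrow to [1/2, 2/3)

Answer: 1/2 2/3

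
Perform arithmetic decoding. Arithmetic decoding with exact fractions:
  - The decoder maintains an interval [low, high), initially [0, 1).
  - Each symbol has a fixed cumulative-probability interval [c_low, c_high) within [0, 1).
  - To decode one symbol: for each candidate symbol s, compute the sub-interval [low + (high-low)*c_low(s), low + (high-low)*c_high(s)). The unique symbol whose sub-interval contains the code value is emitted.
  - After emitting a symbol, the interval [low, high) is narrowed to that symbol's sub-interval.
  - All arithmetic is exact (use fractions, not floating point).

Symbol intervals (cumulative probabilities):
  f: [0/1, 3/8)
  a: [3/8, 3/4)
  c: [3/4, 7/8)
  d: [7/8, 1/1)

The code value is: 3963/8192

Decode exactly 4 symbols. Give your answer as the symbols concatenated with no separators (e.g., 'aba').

Step 1: interval [0/1, 1/1), width = 1/1 - 0/1 = 1/1
  'f': [0/1 + 1/1*0/1, 0/1 + 1/1*3/8) = [0/1, 3/8)
  'a': [0/1 + 1/1*3/8, 0/1 + 1/1*3/4) = [3/8, 3/4) <- contains code 3963/8192
  'c': [0/1 + 1/1*3/4, 0/1 + 1/1*7/8) = [3/4, 7/8)
  'd': [0/1 + 1/1*7/8, 0/1 + 1/1*1/1) = [7/8, 1/1)
  emit 'a', narrow to [3/8, 3/4)
Step 2: interval [3/8, 3/4), width = 3/4 - 3/8 = 3/8
  'f': [3/8 + 3/8*0/1, 3/8 + 3/8*3/8) = [3/8, 33/64) <- contains code 3963/8192
  'a': [3/8 + 3/8*3/8, 3/8 + 3/8*3/4) = [33/64, 21/32)
  'c': [3/8 + 3/8*3/4, 3/8 + 3/8*7/8) = [21/32, 45/64)
  'd': [3/8 + 3/8*7/8, 3/8 + 3/8*1/1) = [45/64, 3/4)
  emit 'f', narrow to [3/8, 33/64)
Step 3: interval [3/8, 33/64), width = 33/64 - 3/8 = 9/64
  'f': [3/8 + 9/64*0/1, 3/8 + 9/64*3/8) = [3/8, 219/512)
  'a': [3/8 + 9/64*3/8, 3/8 + 9/64*3/4) = [219/512, 123/256)
  'c': [3/8 + 9/64*3/4, 3/8 + 9/64*7/8) = [123/256, 255/512) <- contains code 3963/8192
  'd': [3/8 + 9/64*7/8, 3/8 + 9/64*1/1) = [255/512, 33/64)
  emit 'c', narrow to [123/256, 255/512)
Step 4: interval [123/256, 255/512), width = 255/512 - 123/256 = 9/512
  'f': [123/256 + 9/512*0/1, 123/256 + 9/512*3/8) = [123/256, 1995/4096) <- contains code 3963/8192
  'a': [123/256 + 9/512*3/8, 123/256 + 9/512*3/4) = [1995/4096, 1011/2048)
  'c': [123/256 + 9/512*3/4, 123/256 + 9/512*7/8) = [1011/2048, 2031/4096)
  'd': [123/256 + 9/512*7/8, 123/256 + 9/512*1/1) = [2031/4096, 255/512)
  emit 'f', narrow to [123/256, 1995/4096)

Answer: afcf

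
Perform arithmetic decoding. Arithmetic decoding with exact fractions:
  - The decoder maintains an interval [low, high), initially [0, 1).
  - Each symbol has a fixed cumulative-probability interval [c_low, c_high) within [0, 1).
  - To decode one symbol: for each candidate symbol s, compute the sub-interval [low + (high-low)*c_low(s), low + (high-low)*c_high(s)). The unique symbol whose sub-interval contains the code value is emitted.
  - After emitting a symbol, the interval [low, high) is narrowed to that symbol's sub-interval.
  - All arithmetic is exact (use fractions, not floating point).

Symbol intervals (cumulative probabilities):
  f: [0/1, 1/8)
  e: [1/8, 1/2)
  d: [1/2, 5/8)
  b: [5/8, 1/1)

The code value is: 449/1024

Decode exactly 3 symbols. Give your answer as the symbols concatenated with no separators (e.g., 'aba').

Answer: ebd

Derivation:
Step 1: interval [0/1, 1/1), width = 1/1 - 0/1 = 1/1
  'f': [0/1 + 1/1*0/1, 0/1 + 1/1*1/8) = [0/1, 1/8)
  'e': [0/1 + 1/1*1/8, 0/1 + 1/1*1/2) = [1/8, 1/2) <- contains code 449/1024
  'd': [0/1 + 1/1*1/2, 0/1 + 1/1*5/8) = [1/2, 5/8)
  'b': [0/1 + 1/1*5/8, 0/1 + 1/1*1/1) = [5/8, 1/1)
  emit 'e', narrow to [1/8, 1/2)
Step 2: interval [1/8, 1/2), width = 1/2 - 1/8 = 3/8
  'f': [1/8 + 3/8*0/1, 1/8 + 3/8*1/8) = [1/8, 11/64)
  'e': [1/8 + 3/8*1/8, 1/8 + 3/8*1/2) = [11/64, 5/16)
  'd': [1/8 + 3/8*1/2, 1/8 + 3/8*5/8) = [5/16, 23/64)
  'b': [1/8 + 3/8*5/8, 1/8 + 3/8*1/1) = [23/64, 1/2) <- contains code 449/1024
  emit 'b', narrow to [23/64, 1/2)
Step 3: interval [23/64, 1/2), width = 1/2 - 23/64 = 9/64
  'f': [23/64 + 9/64*0/1, 23/64 + 9/64*1/8) = [23/64, 193/512)
  'e': [23/64 + 9/64*1/8, 23/64 + 9/64*1/2) = [193/512, 55/128)
  'd': [23/64 + 9/64*1/2, 23/64 + 9/64*5/8) = [55/128, 229/512) <- contains code 449/1024
  'b': [23/64 + 9/64*5/8, 23/64 + 9/64*1/1) = [229/512, 1/2)
  emit 'd', narrow to [55/128, 229/512)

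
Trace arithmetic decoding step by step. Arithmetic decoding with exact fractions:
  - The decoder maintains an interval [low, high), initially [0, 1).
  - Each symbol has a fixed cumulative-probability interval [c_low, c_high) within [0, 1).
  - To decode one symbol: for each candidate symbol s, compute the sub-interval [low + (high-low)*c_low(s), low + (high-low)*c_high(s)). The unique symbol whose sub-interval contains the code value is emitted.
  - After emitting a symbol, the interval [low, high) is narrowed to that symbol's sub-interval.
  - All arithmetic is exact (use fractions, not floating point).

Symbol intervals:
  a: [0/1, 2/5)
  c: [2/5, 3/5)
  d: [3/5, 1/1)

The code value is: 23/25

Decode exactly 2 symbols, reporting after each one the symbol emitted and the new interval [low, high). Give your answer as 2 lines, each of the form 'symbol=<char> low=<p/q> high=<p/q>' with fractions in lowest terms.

Answer: symbol=d low=3/5 high=1/1
symbol=d low=21/25 high=1/1

Derivation:
Step 1: interval [0/1, 1/1), width = 1/1 - 0/1 = 1/1
  'a': [0/1 + 1/1*0/1, 0/1 + 1/1*2/5) = [0/1, 2/5)
  'c': [0/1 + 1/1*2/5, 0/1 + 1/1*3/5) = [2/5, 3/5)
  'd': [0/1 + 1/1*3/5, 0/1 + 1/1*1/1) = [3/5, 1/1) <- contains code 23/25
  emit 'd', narrow to [3/5, 1/1)
Step 2: interval [3/5, 1/1), width = 1/1 - 3/5 = 2/5
  'a': [3/5 + 2/5*0/1, 3/5 + 2/5*2/5) = [3/5, 19/25)
  'c': [3/5 + 2/5*2/5, 3/5 + 2/5*3/5) = [19/25, 21/25)
  'd': [3/5 + 2/5*3/5, 3/5 + 2/5*1/1) = [21/25, 1/1) <- contains code 23/25
  emit 'd', narrow to [21/25, 1/1)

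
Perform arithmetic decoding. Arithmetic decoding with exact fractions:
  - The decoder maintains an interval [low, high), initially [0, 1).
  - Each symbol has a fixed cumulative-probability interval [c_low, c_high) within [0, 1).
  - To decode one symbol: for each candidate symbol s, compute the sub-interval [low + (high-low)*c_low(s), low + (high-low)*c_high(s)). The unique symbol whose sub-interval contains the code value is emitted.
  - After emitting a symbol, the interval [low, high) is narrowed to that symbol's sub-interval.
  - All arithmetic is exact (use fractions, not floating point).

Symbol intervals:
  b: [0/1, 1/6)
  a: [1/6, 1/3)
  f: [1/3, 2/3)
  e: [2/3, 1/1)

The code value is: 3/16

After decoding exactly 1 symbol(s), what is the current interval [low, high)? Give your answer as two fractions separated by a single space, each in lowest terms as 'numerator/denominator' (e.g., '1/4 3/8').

Answer: 1/6 1/3

Derivation:
Step 1: interval [0/1, 1/1), width = 1/1 - 0/1 = 1/1
  'b': [0/1 + 1/1*0/1, 0/1 + 1/1*1/6) = [0/1, 1/6)
  'a': [0/1 + 1/1*1/6, 0/1 + 1/1*1/3) = [1/6, 1/3) <- contains code 3/16
  'f': [0/1 + 1/1*1/3, 0/1 + 1/1*2/3) = [1/3, 2/3)
  'e': [0/1 + 1/1*2/3, 0/1 + 1/1*1/1) = [2/3, 1/1)
  emit 'a', narrow to [1/6, 1/3)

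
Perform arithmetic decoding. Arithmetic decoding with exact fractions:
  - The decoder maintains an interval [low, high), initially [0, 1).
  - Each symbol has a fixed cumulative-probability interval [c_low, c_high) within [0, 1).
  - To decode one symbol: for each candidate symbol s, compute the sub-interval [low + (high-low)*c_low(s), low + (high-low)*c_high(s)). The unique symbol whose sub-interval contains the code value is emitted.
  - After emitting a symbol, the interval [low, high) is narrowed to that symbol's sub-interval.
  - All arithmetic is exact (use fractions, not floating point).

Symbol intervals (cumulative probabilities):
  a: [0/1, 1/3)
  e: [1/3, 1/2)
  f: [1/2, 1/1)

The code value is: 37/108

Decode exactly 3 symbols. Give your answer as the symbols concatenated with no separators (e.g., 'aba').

Step 1: interval [0/1, 1/1), width = 1/1 - 0/1 = 1/1
  'a': [0/1 + 1/1*0/1, 0/1 + 1/1*1/3) = [0/1, 1/3)
  'e': [0/1 + 1/1*1/3, 0/1 + 1/1*1/2) = [1/3, 1/2) <- contains code 37/108
  'f': [0/1 + 1/1*1/2, 0/1 + 1/1*1/1) = [1/2, 1/1)
  emit 'e', narrow to [1/3, 1/2)
Step 2: interval [1/3, 1/2), width = 1/2 - 1/3 = 1/6
  'a': [1/3 + 1/6*0/1, 1/3 + 1/6*1/3) = [1/3, 7/18) <- contains code 37/108
  'e': [1/3 + 1/6*1/3, 1/3 + 1/6*1/2) = [7/18, 5/12)
  'f': [1/3 + 1/6*1/2, 1/3 + 1/6*1/1) = [5/12, 1/2)
  emit 'a', narrow to [1/3, 7/18)
Step 3: interval [1/3, 7/18), width = 7/18 - 1/3 = 1/18
  'a': [1/3 + 1/18*0/1, 1/3 + 1/18*1/3) = [1/3, 19/54) <- contains code 37/108
  'e': [1/3 + 1/18*1/3, 1/3 + 1/18*1/2) = [19/54, 13/36)
  'f': [1/3 + 1/18*1/2, 1/3 + 1/18*1/1) = [13/36, 7/18)
  emit 'a', narrow to [1/3, 19/54)

Answer: eaa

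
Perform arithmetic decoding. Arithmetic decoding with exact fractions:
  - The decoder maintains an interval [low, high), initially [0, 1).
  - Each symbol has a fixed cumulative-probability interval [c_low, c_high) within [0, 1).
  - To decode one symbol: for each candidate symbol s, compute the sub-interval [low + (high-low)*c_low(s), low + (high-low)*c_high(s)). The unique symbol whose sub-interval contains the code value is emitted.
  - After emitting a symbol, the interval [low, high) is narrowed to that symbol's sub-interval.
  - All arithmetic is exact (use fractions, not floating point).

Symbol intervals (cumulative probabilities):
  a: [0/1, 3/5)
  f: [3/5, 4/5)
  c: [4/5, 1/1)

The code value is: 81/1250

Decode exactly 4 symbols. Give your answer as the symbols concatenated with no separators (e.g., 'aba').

Step 1: interval [0/1, 1/1), width = 1/1 - 0/1 = 1/1
  'a': [0/1 + 1/1*0/1, 0/1 + 1/1*3/5) = [0/1, 3/5) <- contains code 81/1250
  'f': [0/1 + 1/1*3/5, 0/1 + 1/1*4/5) = [3/5, 4/5)
  'c': [0/1 + 1/1*4/5, 0/1 + 1/1*1/1) = [4/5, 1/1)
  emit 'a', narrow to [0/1, 3/5)
Step 2: interval [0/1, 3/5), width = 3/5 - 0/1 = 3/5
  'a': [0/1 + 3/5*0/1, 0/1 + 3/5*3/5) = [0/1, 9/25) <- contains code 81/1250
  'f': [0/1 + 3/5*3/5, 0/1 + 3/5*4/5) = [9/25, 12/25)
  'c': [0/1 + 3/5*4/5, 0/1 + 3/5*1/1) = [12/25, 3/5)
  emit 'a', narrow to [0/1, 9/25)
Step 3: interval [0/1, 9/25), width = 9/25 - 0/1 = 9/25
  'a': [0/1 + 9/25*0/1, 0/1 + 9/25*3/5) = [0/1, 27/125) <- contains code 81/1250
  'f': [0/1 + 9/25*3/5, 0/1 + 9/25*4/5) = [27/125, 36/125)
  'c': [0/1 + 9/25*4/5, 0/1 + 9/25*1/1) = [36/125, 9/25)
  emit 'a', narrow to [0/1, 27/125)
Step 4: interval [0/1, 27/125), width = 27/125 - 0/1 = 27/125
  'a': [0/1 + 27/125*0/1, 0/1 + 27/125*3/5) = [0/1, 81/625) <- contains code 81/1250
  'f': [0/1 + 27/125*3/5, 0/1 + 27/125*4/5) = [81/625, 108/625)
  'c': [0/1 + 27/125*4/5, 0/1 + 27/125*1/1) = [108/625, 27/125)
  emit 'a', narrow to [0/1, 81/625)

Answer: aaaa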